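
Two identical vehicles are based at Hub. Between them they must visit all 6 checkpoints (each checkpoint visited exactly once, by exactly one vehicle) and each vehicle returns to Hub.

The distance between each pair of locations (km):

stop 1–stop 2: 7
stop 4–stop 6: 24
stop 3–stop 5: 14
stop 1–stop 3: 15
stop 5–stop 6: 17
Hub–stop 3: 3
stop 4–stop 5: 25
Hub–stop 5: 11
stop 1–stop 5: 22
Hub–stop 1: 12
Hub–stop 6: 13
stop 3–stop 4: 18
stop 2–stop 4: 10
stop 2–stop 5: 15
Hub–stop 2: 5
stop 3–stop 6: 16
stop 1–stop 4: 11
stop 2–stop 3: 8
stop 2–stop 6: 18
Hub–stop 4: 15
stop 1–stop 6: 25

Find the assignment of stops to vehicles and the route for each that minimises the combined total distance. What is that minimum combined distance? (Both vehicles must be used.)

There are 2^5 − 1 = 31 ways to divide the 6 stops into two non-empty groups. For each, the best each vehicle can do is its own shortest tour through its group:
  {stop 1} + {stop 2, stop 3, stop 4, stop 5, stop 6}: 24 + 73 = 97
  {stop 2} + {stop 1, stop 3, stop 4, stop 5, stop 6}: 10 + 81 = 91
  {stop 1, stop 2} + {stop 3, stop 4, stop 5, stop 6}: 24 + 73 = 97
  {stop 3} + {stop 1, stop 2, stop 4, stop 5, stop 6}: 6 + 75 = 81
  {stop 1, stop 3} + {stop 2, stop 4, stop 5, stop 6}: 30 + 67 = 97
  {stop 2, stop 3} + {stop 1, stop 4, stop 5, stop 6}: 16 + 75 = 91
  … (31 splits in total)
Best: vehicle 1 Hub → stop 3 → Hub = 6; vehicle 2 Hub → stop 2 → stop 1 → stop 4 → stop 6 → stop 5 → Hub = 75; combined 81.

Minimum combined distance: 81 km.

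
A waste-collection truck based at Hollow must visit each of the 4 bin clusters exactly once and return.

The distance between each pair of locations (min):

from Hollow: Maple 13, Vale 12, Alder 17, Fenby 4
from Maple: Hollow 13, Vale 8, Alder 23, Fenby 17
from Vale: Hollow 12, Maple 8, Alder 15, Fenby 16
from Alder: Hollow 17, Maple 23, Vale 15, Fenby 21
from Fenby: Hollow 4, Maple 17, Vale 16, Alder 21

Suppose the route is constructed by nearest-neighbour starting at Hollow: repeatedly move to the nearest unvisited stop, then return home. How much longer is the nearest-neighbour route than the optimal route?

The nearest-neighbour route is 7 min longer than optimal.

From Hollow: Fenby=4, Vale=12, Maple=13, Alder=17 → choose Fenby (4).
From Fenby: Vale=16, Maple=17, Alder=21 → choose Vale (16).
From Vale: Maple=8, Alder=15 → choose Maple (8).
From Maple: Alder=23 → choose Alder (23).
NN route Hollow → Fenby → Vale → Maple → Alder → Hollow costs 68.
Optimal: Hollow → Maple → Vale → Alder → Fenby → Hollow costs 61 (by enumerating all 12 distinct tours).
Excess = 68 − 61 = 7.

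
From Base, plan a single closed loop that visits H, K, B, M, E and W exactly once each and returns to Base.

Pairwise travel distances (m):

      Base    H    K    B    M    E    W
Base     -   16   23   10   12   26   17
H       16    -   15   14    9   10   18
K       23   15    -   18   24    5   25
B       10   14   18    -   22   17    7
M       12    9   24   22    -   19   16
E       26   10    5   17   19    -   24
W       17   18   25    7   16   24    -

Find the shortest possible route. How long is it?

78 m — the shortest possible round trip.

With 6 stops there are 6!/2 = 360 distinct round trips (a route and its reverse cost the same).
Base → H → K → B → M → E → W → Base: 16+15+18+22+19+24+17 = 131
Base → H → K → B → M → W → E → Base: 16+15+18+22+16+24+26 = 137
Base → H → K → B → E → M → W → Base: 16+15+18+17+19+16+17 = 118
Base → H → K → B → E → W → M → Base: 16+15+18+17+24+16+12 = 118
Base → H → K → B → W → M → E → Base: 16+15+18+7+16+19+26 = 117
Base → H → K → B → W → E → M → Base: 16+15+18+7+24+19+12 = 111
Base → H → K → M → B → E → W → Base: 16+15+24+22+17+24+17 = 135
Base → H → K → M → B → W → E → Base: 16+15+24+22+7+24+26 = 134
… (352 more)
Base → B → W → K → E → H → M → Base: 10+7+25+5+10+9+12 = 78  ← best
The minimum is 78.
One optimal route: Base → B → W → K → E → H → M → Base (or its reverse).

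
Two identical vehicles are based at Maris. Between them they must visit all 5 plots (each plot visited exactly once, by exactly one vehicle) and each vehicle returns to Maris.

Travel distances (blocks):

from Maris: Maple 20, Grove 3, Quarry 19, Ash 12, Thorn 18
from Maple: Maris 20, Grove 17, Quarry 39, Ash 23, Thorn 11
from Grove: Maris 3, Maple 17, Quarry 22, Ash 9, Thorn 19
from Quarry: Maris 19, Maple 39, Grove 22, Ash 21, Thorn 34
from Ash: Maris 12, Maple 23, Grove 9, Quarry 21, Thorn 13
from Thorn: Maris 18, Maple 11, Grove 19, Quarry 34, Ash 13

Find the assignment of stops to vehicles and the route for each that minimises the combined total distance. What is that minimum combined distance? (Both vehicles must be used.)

There are 2^4 − 1 = 15 ways to divide the 5 stops into two non-empty groups. For each, the best each vehicle can do is its own shortest tour through its group:
  {Maple} + {Grove, Quarry, Ash, Thorn}: 40 + 75 = 115
  {Grove} + {Maple, Quarry, Ash, Thorn}: 6 + 84 = 90
  {Maple, Grove} + {Quarry, Ash, Thorn}: 40 + 71 = 111
  {Quarry} + {Maple, Grove, Ash, Thorn}: 38 + 56 = 94
  {Maple, Quarry} + {Grove, Ash, Thorn}: 78 + 43 = 121
  {Grove, Quarry} + {Maple, Ash, Thorn}: 44 + 56 = 100
  … (15 splits in total)
Best: vehicle 1 Maris → Grove → Maris = 6; vehicle 2 Maris → Maple → Thorn → Ash → Quarry → Maris = 84; combined 90.

90 blocks — the smallest possible combined total.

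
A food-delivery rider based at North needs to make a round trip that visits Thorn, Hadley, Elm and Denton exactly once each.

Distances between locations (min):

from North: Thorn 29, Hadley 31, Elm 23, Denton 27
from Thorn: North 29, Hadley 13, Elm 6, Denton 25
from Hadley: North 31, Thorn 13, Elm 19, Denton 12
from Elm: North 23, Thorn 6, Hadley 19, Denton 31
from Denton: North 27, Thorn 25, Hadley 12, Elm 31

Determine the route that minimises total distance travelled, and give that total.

North→Thorn→Hadley→Elm→Denton→North: 29+13+19+31+27 = 119
North→Thorn→Hadley→Denton→Elm→North: 29+13+12+31+23 = 108
North→Thorn→Elm→Hadley→Denton→North: 29+6+19+12+27 = 93
North→Thorn→Elm→Denton→Hadley→North: 29+6+31+12+31 = 109
North→Thorn→Denton→Hadley→Elm→North: 29+25+12+19+23 = 108
North→Thorn→Denton→Elm→Hadley→North: 29+25+31+19+31 = 135
North→Hadley→Thorn→Elm→Denton→North: 31+13+6+31+27 = 108
North→Hadley→Thorn→Denton→Elm→North: 31+13+25+31+23 = 123
North→Hadley→Elm→Thorn→Denton→North: 31+19+6+25+27 = 108
North→Hadley→Denton→Thorn→Elm→North: 31+12+25+6+23 = 97
North→Elm→Thorn→Hadley→Denton→North: 23+6+13+12+27 = 81
North→Elm→Hadley→Thorn→Denton→North: 23+19+13+25+27 = 107
The minimum is 81.
One optimal route: North → Elm → Thorn → Hadley → Denton → North (or its reverse).

Shortest round trip = 81 min.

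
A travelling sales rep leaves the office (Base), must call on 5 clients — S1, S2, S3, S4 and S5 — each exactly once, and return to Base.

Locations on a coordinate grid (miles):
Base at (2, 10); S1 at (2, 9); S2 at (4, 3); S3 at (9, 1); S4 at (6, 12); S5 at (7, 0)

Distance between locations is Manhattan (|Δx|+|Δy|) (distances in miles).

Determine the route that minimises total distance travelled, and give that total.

Shortest round trip = 38 miles.

With 5 stops there are 5!/2 = 60 distinct round trips (a route and its reverse cost the same).
Base-S1-S2-S3-S4-S5-Base: 1+8+7+14+13+15 = 58
Base-S1-S2-S3-S5-S4-Base: 1+8+7+3+13+6 = 38
Base-S1-S2-S4-S3-S5-Base: 1+8+11+14+3+15 = 52
Base-S1-S2-S4-S5-S3-Base: 1+8+11+13+3+16 = 52
Base-S1-S2-S5-S3-S4-Base: 1+8+6+3+14+6 = 38
Base-S1-S2-S5-S4-S3-Base: 1+8+6+13+14+16 = 58
Base-S1-S3-S2-S4-S5-Base: 1+15+7+11+13+15 = 62
Base-S1-S3-S2-S5-S4-Base: 1+15+7+6+13+6 = 48
Base-S1-S3-S4-S2-S5-Base: 1+15+14+11+6+15 = 62
Base-S1-S3-S4-S5-S2-Base: 1+15+14+13+6+9 = 58
Base-S1-S3-S5-S2-S4-Base: 1+15+3+6+11+6 = 42
Base-S1-S3-S5-S4-S2-Base: 1+15+3+13+11+9 = 52
Base-S1-S4-S2-S3-S5-Base: 1+7+11+7+3+15 = 44
Base-S1-S4-S2-S5-S3-Base: 1+7+11+6+3+16 = 44
… (46 more)
The minimum is 38.
One optimal route: Base → S1 → S2 → S3 → S5 → S4 → Base (or its reverse).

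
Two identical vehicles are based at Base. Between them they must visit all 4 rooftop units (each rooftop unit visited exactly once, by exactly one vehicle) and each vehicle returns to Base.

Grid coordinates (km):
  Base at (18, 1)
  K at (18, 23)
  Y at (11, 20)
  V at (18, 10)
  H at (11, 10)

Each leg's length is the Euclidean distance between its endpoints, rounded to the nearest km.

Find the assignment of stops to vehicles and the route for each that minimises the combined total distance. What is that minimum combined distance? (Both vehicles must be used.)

69 km — the smallest possible combined total.

Check every non-empty split of the stops between the two vehicles; for each half take its own optimal tour:
  {K} + {Y, V, H}: 44 + 42 = 86
  {Y} + {K, V, H}: 40 + 48 = 88
  {K, Y} + {V, H}: 50 + 27 = 77
  {V} + {K, Y, H}: 18 + 51 = 69
  {K, V} + {Y, H}: 44 + 41 = 85
  {Y, V} + {K, H}: 41 + 48 = 89
  … (7 splits in total)
Best: vehicle 1 Base → V → Base = 18; vehicle 2 Base → K → Y → H → Base = 51; combined 69.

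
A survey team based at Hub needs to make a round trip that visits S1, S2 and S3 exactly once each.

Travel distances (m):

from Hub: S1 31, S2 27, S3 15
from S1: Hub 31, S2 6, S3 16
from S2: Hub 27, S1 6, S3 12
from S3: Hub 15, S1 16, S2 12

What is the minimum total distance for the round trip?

Minimum total distance: 64 m.

There are 3 distinct closed tours to check (reversals are equivalent).
Hub-S1-S2-S3-Hub: 31+6+12+15 = 64
Hub-S1-S3-S2-Hub: 31+16+12+27 = 86
Hub-S2-S1-S3-Hub: 27+6+16+15 = 64
The minimum is 64.
One optimal route: Hub → S1 → S2 → S3 → Hub (or its reverse).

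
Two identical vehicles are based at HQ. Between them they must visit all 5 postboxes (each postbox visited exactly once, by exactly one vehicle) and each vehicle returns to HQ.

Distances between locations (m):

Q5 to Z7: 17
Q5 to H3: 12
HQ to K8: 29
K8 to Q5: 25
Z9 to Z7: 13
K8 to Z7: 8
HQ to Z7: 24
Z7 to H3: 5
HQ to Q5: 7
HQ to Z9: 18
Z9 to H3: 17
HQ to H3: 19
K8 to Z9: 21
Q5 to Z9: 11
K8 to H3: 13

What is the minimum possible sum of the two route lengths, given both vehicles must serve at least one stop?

Try each way of splitting the stops between the two vehicles (each non-empty) and, for each split, find the best tour for each vehicle:
  {K8} + {Q5, Z9, Z7, H3}: 58 + 55 = 113
  {Q5} + {K8, Z9, Z7, H3}: 14 + 71 = 85
  {K8, Q5} + {Z9, Z7, H3}: 61 + 55 = 116
  {Z9} + {K8, Q5, Z7, H3}: 36 + 61 = 97
  {K8, Z9} + {Q5, Z7, H3}: 68 + 48 = 116
  {Q5, Z9} + {K8, Z7, H3}: 36 + 61 = 97
  … (15 splits in total)
Best: vehicle 1 HQ → Q5 → HQ = 14; vehicle 2 HQ → Z9 → K8 → Z7 → H3 → HQ = 71; combined 85.

Minimum combined distance: 85 m.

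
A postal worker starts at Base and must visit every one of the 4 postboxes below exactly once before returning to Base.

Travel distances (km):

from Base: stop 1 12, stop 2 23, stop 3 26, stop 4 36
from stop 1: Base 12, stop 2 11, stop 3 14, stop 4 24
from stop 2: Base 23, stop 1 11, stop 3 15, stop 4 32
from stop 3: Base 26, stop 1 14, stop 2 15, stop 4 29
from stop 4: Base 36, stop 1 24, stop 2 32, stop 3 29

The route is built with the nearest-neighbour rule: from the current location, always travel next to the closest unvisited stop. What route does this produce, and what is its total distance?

At Base the remaining stops are stop 1 12, stop 2 23, stop 3 26, stop 4 36; go to stop 1.
At stop 1 the remaining stops are stop 2 11, stop 3 14, stop 4 24; go to stop 2.
At stop 2 the remaining stops are stop 3 15, stop 4 32; go to stop 3.
At stop 3 the remaining stops are stop 4 29; go to stop 4.
Return stop 4→Base: 36.
Total = 12 + 11 + 15 + 29 + 36 = 103.

Nearest-neighbour total = 103 km; route Base → stop 1 → stop 2 → stop 3 → stop 4 → Base.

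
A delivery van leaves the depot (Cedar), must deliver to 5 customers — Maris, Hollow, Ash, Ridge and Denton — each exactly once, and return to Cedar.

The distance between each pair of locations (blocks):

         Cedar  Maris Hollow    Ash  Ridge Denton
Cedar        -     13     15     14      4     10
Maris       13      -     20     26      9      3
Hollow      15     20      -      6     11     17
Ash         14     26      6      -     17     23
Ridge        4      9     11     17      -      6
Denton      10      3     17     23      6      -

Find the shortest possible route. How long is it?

Cedar - Maris - Hollow - Ash - Ridge - Denton - Cedar: 13+20+6+17+6+10 = 72
Cedar - Maris - Hollow - Ash - Denton - Ridge - Cedar: 13+20+6+23+6+4 = 72
Cedar - Maris - Hollow - Ridge - Ash - Denton - Cedar: 13+20+11+17+23+10 = 94
Cedar - Maris - Hollow - Ridge - Denton - Ash - Cedar: 13+20+11+6+23+14 = 87
Cedar - Maris - Hollow - Denton - Ash - Ridge - Cedar: 13+20+17+23+17+4 = 94
Cedar - Maris - Hollow - Denton - Ridge - Ash - Cedar: 13+20+17+6+17+14 = 87
Cedar - Maris - Ash - Hollow - Ridge - Denton - Cedar: 13+26+6+11+6+10 = 72
Cedar - Maris - Ash - Hollow - Denton - Ridge - Cedar: 13+26+6+17+6+4 = 72
Cedar - Maris - Ash - Ridge - Hollow - Denton - Cedar: 13+26+17+11+17+10 = 94
Cedar - Maris - Ash - Ridge - Denton - Hollow - Cedar: 13+26+17+6+17+15 = 94
Cedar - Maris - Ash - Denton - Hollow - Ridge - Cedar: 13+26+23+17+11+4 = 94
Cedar - Maris - Ash - Denton - Ridge - Hollow - Cedar: 13+26+23+6+11+15 = 94
Cedar - Maris - Ridge - Hollow - Ash - Denton - Cedar: 13+9+11+6+23+10 = 72
Cedar - Maris - Ridge - Hollow - Denton - Ash - Cedar: 13+9+11+17+23+14 = 87
… (46 more)
Cedar - Maris - Denton - Ridge - Hollow - Ash - Cedar: 13+3+6+11+6+14 = 53  ← best
The minimum is 53.
One optimal route: Cedar → Maris → Denton → Ridge → Hollow → Ash → Cedar (or its reverse).

Minimum total distance: 53 blocks.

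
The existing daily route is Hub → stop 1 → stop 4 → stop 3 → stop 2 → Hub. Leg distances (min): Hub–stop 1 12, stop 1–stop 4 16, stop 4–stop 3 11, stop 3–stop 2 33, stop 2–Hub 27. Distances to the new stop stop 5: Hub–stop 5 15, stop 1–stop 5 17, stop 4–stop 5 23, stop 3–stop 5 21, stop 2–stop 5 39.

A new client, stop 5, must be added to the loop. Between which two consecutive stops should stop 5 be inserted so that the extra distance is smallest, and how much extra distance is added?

Insertion cost between consecutive stops i–j is d(i,stop 5) + d(stop 5,j) − d(i,j):
  between Hub and stop 1: 15 + 17 − 12 = 20
  between stop 1 and stop 4: 17 + 23 − 16 = 24
  between stop 4 and stop 3: 23 + 21 − 11 = 33
  between stop 3 and stop 2: 21 + 39 − 33 = 27
  between stop 2 and Hub: 39 + 15 − 27 = 27
Cheapest insertion is between Hub and stop 1, adding 20.
New total = 99 + 20 = 119.

Adding 20 min by placing stop 5 on the Hub–stop 1 leg.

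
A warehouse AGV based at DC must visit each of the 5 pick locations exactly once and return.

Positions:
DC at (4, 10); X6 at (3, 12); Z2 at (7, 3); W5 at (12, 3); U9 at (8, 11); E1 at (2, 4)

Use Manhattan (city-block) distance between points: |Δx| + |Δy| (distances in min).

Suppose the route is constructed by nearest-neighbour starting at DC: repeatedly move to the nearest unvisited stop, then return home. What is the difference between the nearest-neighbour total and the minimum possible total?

From DC: X6=3, U9=5, E1=8, Z2=10, W5=15 → choose X6 (3).
From X6: U9=6, E1=9, Z2=13, W5=18 → choose U9 (6).
From U9: Z2=9, W5=12, E1=13 → choose Z2 (9).
From Z2: W5=5, E1=6 → choose W5 (5).
From W5: E1=11 → choose E1 (11).
NN route DC → X6 → U9 → Z2 → W5 → E1 → DC costs 42.
Optimal: DC → X6 → U9 → W5 → Z2 → E1 → DC costs 40 (by enumerating all 60 distinct tours).
Excess = 42 − 40 = 2.

2 min longer than the optimal tour.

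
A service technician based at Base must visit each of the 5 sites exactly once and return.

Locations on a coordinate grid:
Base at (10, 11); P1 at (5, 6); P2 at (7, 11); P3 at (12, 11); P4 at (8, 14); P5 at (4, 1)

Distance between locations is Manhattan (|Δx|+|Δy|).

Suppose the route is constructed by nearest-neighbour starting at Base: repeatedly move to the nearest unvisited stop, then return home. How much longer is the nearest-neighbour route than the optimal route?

The nearest-neighbour route is 2 longer than optimal.

Base: P3=2, P2=3, P4=5, P1=10, P5=16 ⇒ P3
P3: P2=5, P4=7, P1=12, P5=18 ⇒ P2
P2: P4=4, P1=7, P5=13 ⇒ P4
P4: P1=11, P5=17 ⇒ P1
P1: P5=6 ⇒ P5
NN route Base → P3 → P2 → P4 → P1 → P5 → Base costs 44.
Optimal: Base → P1 → P5 → P2 → P4 → P3 → Base costs 42 (by enumerating all 60 distinct tours).
Excess = 44 − 42 = 2.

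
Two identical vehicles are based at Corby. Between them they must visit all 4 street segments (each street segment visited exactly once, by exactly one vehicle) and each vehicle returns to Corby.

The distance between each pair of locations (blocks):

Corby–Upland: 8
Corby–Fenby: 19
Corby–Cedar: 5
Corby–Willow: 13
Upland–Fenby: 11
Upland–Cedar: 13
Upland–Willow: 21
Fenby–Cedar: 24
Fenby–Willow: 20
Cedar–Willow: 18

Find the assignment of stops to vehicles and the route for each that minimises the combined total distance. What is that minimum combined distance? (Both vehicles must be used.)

There are 2^3 − 1 = 7 ways to divide the 4 stops into two non-empty groups. For each, the best each vehicle can do is its own shortest tour through its group:
  {Upland} + {Fenby, Cedar, Willow}: 16 + 62 = 78
  {Fenby} + {Upland, Cedar, Willow}: 38 + 52 = 90
  {Upland, Fenby} + {Cedar, Willow}: 38 + 36 = 74
  {Cedar} + {Upland, Fenby, Willow}: 10 + 52 = 62
  {Upland, Cedar} + {Fenby, Willow}: 26 + 52 = 78
  {Fenby, Cedar} + {Upland, Willow}: 48 + 42 = 90
  … (7 splits in total)
Best: vehicle 1 Corby → Cedar → Corby = 10; vehicle 2 Corby → Upland → Fenby → Willow → Corby = 52; combined 62.

62 blocks — the smallest possible combined total.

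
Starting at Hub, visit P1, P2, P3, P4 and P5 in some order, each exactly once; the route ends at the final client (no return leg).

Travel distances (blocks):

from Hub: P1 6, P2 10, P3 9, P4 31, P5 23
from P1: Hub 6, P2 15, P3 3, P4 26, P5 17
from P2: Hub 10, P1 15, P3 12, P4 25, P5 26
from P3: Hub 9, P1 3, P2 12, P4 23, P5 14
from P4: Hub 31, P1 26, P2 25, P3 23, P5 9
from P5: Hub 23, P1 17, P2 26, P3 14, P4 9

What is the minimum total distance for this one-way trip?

There are 5! = 120 possible orderings.
Hub → P1 → P2 → P3 → P4 → P5: 6+15+12+23+9 = 65
Hub → P1 → P2 → P3 → P5 → P4: 6+15+12+14+9 = 56
Hub → P1 → P2 → P4 → P3 → P5: 6+15+25+23+14 = 83
Hub → P1 → P2 → P4 → P5 → P3: 6+15+25+9+14 = 69
Hub → P1 → P2 → P5 → P3 → P4: 6+15+26+14+23 = 84
Hub → P1 → P2 → P5 → P4 → P3: 6+15+26+9+23 = 79
Hub → P1 → P3 → P2 → P4 → P5: 6+3+12+25+9 = 55
Hub → P1 → P3 → P2 → P5 → P4: 6+3+12+26+9 = 56
Hub → P1 → P3 → P4 → P2 → P5: 6+3+23+25+26 = 83
Hub → P1 → P3 → P4 → P5 → P2: 6+3+23+9+26 = 67
Hub → P1 → P3 → P5 → P2 → P4: 6+3+14+26+25 = 74
Hub → P1 → P3 → P5 → P4 → P2: 6+3+14+9+25 = 57
Hub → P1 → P4 → P2 → P3 → P5: 6+26+25+12+14 = 83
Hub → P1 → P4 → P2 → P5 → P3: 6+26+25+26+14 = 97
… (106 more)
Hub → P2 → P1 → P3 → P5 → P4: 10+15+3+14+9 = 51  ← best
The minimum is 51.
One shortest path: Hub → P2 → P1 → P3 → P5 → P4.

51 blocks — the minimum one-way total.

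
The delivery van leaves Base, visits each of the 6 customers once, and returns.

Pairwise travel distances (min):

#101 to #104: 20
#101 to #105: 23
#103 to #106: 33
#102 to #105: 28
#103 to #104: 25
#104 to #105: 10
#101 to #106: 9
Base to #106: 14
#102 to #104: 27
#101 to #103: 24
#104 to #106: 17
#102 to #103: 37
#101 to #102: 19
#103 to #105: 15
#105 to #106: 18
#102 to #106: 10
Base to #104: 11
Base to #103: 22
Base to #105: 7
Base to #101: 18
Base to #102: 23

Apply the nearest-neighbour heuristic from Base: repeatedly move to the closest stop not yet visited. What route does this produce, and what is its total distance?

121 min along Base → #105 → #104 → #106 → #101 → #102 → #103 → Base.

Base → [#105:7 / #104:11 / #106:14 / #101:18 / #103:22 / #102:23] → #105 (7)
#105 → [#104:10 / #103:15 / #106:18 / #101:23 / #102:28] → #104 (10)
#104 → [#106:17 / #101:20 / #103:25 / #102:27] → #106 (17)
#106 → [#101:9 / #102:10 / #103:33] → #101 (9)
#101 → [#102:19 / #103:24] → #102 (19)
#102 → [#103:37] → #103 (37)
Return #103→Base: 22.
Total = 7 + 10 + 17 + 9 + 19 + 37 + 22 = 121.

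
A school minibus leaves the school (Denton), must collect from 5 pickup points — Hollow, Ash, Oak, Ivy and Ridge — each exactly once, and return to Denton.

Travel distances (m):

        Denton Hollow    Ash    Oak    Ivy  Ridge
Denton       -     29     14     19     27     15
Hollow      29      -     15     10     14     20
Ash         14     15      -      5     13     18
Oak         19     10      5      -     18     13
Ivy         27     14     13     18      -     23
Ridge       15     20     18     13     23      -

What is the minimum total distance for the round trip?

There are 60 distinct closed tours to check (reversals are equivalent).
Denton → Hollow → Ash → Oak → Ivy → Ridge → Denton: 29+15+5+18+23+15 = 105
Denton → Hollow → Ash → Oak → Ridge → Ivy → Denton: 29+15+5+13+23+27 = 112
Denton → Hollow → Ash → Ivy → Oak → Ridge → Denton: 29+15+13+18+13+15 = 103
Denton → Hollow → Ash → Ivy → Ridge → Oak → Denton: 29+15+13+23+13+19 = 112
Denton → Hollow → Ash → Ridge → Oak → Ivy → Denton: 29+15+18+13+18+27 = 120
Denton → Hollow → Ash → Ridge → Ivy → Oak → Denton: 29+15+18+23+18+19 = 122
Denton → Hollow → Oak → Ash → Ivy → Ridge → Denton: 29+10+5+13+23+15 = 95
Denton → Hollow → Oak → Ash → Ridge → Ivy → Denton: 29+10+5+18+23+27 = 112
Denton → Hollow → Oak → Ivy → Ash → Ridge → Denton: 29+10+18+13+18+15 = 103
Denton → Hollow → Oak → Ivy → Ridge → Ash → Denton: 29+10+18+23+18+14 = 112
Denton → Hollow → Oak → Ridge → Ash → Ivy → Denton: 29+10+13+18+13+27 = 110
Denton → Hollow → Oak → Ridge → Ivy → Ash → Denton: 29+10+13+23+13+14 = 102
Denton → Hollow → Ivy → Ash → Oak → Ridge → Denton: 29+14+13+5+13+15 = 89
Denton → Hollow → Ivy → Ash → Ridge → Oak → Denton: 29+14+13+18+13+19 = 106
… (46 more)
Denton → Ash → Ivy → Hollow → Oak → Ridge → Denton: 14+13+14+10+13+15 = 79  ← best
The minimum is 79.
One optimal route: Denton → Ash → Ivy → Hollow → Oak → Ridge → Denton (or its reverse).

79 m — the shortest possible round trip.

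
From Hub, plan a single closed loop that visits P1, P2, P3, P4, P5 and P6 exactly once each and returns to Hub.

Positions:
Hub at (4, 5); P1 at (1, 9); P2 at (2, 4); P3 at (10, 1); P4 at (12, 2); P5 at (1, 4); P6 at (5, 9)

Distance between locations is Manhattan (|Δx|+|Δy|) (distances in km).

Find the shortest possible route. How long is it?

Hub→P1→P2→P3→P4→P5→P6→Hub: 7+6+11+3+13+9+5 = 54
Hub→P1→P2→P3→P4→P6→P5→Hub: 7+6+11+3+14+9+4 = 54
Hub→P1→P2→P3→P5→P4→P6→Hub: 7+6+11+12+13+14+5 = 68
Hub→P1→P2→P3→P5→P6→P4→Hub: 7+6+11+12+9+14+11 = 70
Hub→P1→P2→P3→P6→P4→P5→Hub: 7+6+11+13+14+13+4 = 68
Hub→P1→P2→P3→P6→P5→P4→Hub: 7+6+11+13+9+13+11 = 70
Hub→P1→P2→P4→P3→P5→P6→Hub: 7+6+12+3+12+9+5 = 54
Hub→P1→P2→P4→P3→P6→P5→Hub: 7+6+12+3+13+9+4 = 54
… (352 more)
Hub→P2→P5→P1→P6→P3→P4→Hub: 3+1+5+4+13+3+11 = 40  ← best
The minimum is 40.
One optimal route: Hub → P2 → P5 → P1 → P6 → P3 → P4 → Hub (or its reverse).

Shortest round trip = 40 km.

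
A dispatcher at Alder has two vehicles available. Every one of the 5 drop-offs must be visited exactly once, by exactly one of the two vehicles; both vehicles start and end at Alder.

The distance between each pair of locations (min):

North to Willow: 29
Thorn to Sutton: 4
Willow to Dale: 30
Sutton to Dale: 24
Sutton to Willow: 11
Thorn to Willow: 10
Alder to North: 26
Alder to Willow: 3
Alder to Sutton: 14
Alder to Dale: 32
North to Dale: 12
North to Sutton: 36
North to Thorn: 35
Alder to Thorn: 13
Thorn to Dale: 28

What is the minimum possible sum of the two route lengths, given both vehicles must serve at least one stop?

There are 2^4 − 1 = 15 ways to divide the 5 stops into two non-empty groups. For each, the best each vehicle can do is its own shortest tour through its group:
  {North} + {Thorn, Sutton, Willow, Dale}: 52 + 73 = 125
  {Thorn} + {North, Sutton, Willow, Dale}: 26 + 76 = 102
  {North, Thorn} + {Sutton, Willow, Dale}: 74 + 70 = 144
  {Sutton} + {North, Thorn, Willow, Dale}: 28 + 79 = 107
  {North, Sutton} + {Thorn, Willow, Dale}: 76 + 73 = 149
  {Thorn, Sutton} + {North, Willow, Dale}: 31 + 71 = 102
  … (15 splits in total)
  {Willow} + {North, Thorn, Sutton, Dale}: 6 + 79 = 85  ← best
Best: vehicle 1 Alder → Willow → Alder = 6; vehicle 2 Alder → North → Dale → Sutton → Thorn → Alder = 79; combined 85.

Minimum combined distance: 85 min.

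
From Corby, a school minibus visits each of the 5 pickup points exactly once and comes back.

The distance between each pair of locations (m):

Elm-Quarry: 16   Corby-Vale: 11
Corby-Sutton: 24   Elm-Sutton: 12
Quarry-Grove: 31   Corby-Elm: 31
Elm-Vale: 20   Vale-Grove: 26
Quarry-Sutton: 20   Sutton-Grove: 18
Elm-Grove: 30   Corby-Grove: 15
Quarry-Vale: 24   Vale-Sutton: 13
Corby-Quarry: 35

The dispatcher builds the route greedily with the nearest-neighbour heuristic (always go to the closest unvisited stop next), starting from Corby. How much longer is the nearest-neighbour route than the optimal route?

Corby: Vale=11, Grove=15, Sutton=24, Elm=31, Quarry=35 ⇒ Vale
Vale: Sutton=13, Elm=20, Quarry=24, Grove=26 ⇒ Sutton
Sutton: Elm=12, Grove=18, Quarry=20 ⇒ Elm
Elm: Quarry=16, Grove=30 ⇒ Quarry
Quarry: Grove=31 ⇒ Grove
NN route Corby → Vale → Sutton → Elm → Quarry → Grove → Corby costs 98.
Optimal: Corby → Vale → Quarry → Elm → Sutton → Grove → Corby costs 96 (by enumerating all 60 distinct tours).
Excess = 98 − 96 = 2.

2 m longer than the optimal tour.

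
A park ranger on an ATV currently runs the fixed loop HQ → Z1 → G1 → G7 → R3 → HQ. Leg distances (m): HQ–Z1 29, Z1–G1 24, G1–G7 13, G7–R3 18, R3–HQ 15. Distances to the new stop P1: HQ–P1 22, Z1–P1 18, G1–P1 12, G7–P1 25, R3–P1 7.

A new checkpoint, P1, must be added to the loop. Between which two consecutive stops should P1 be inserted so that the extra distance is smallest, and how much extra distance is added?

Insertion cost between consecutive stops i–j is d(i,P1) + d(P1,j) − d(i,j):
  between HQ and Z1: 22 + 18 − 29 = 11
  between Z1 and G1: 18 + 12 − 24 = 6
  between G1 and G7: 12 + 25 − 13 = 24
  between G7 and R3: 25 + 7 − 18 = 14
  between R3 and HQ: 7 + 22 − 15 = 14
Cheapest insertion is between Z1 and G1, adding 6.
New total = 99 + 6 = 105.

Adding 6 m by placing P1 on the Z1–G1 leg.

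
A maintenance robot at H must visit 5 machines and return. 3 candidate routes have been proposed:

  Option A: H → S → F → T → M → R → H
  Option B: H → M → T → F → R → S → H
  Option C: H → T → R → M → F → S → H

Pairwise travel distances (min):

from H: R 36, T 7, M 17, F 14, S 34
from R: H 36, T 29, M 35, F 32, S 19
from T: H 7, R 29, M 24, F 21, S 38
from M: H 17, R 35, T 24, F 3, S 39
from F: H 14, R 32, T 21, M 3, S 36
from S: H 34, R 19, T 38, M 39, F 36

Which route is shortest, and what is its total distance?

Option A: 34 + 36 + 21 + 24 + 35 + 36 = 186
Option B: 17 + 24 + 21 + 32 + 19 + 34 = 147
Option C: 7 + 29 + 35 + 3 + 36 + 34 = 144

144 min — Option C is the shortest.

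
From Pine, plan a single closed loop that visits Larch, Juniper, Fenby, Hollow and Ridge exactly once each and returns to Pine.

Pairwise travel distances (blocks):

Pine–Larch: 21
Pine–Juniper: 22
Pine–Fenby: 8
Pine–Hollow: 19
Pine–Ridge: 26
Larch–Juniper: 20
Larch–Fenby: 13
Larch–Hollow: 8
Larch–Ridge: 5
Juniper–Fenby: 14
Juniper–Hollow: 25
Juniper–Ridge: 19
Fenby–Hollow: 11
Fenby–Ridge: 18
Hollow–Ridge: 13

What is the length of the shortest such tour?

73 blocks — the shortest possible round trip.

With 5 stops there are 5!/2 = 60 distinct round trips (a route and its reverse cost the same).
Pine - Larch - Juniper - Fenby - Hollow - Ridge - Pine: 21+20+14+11+13+26 = 105
Pine - Larch - Juniper - Fenby - Ridge - Hollow - Pine: 21+20+14+18+13+19 = 105
Pine - Larch - Juniper - Hollow - Fenby - Ridge - Pine: 21+20+25+11+18+26 = 121
Pine - Larch - Juniper - Hollow - Ridge - Fenby - Pine: 21+20+25+13+18+8 = 105
Pine - Larch - Juniper - Ridge - Fenby - Hollow - Pine: 21+20+19+18+11+19 = 108
Pine - Larch - Juniper - Ridge - Hollow - Fenby - Pine: 21+20+19+13+11+8 = 92
Pine - Larch - Fenby - Juniper - Hollow - Ridge - Pine: 21+13+14+25+13+26 = 112
Pine - Larch - Fenby - Juniper - Ridge - Hollow - Pine: 21+13+14+19+13+19 = 99
Pine - Larch - Fenby - Hollow - Juniper - Ridge - Pine: 21+13+11+25+19+26 = 115
Pine - Larch - Fenby - Hollow - Ridge - Juniper - Pine: 21+13+11+13+19+22 = 99
Pine - Larch - Fenby - Ridge - Juniper - Hollow - Pine: 21+13+18+19+25+19 = 115
Pine - Larch - Fenby - Ridge - Hollow - Juniper - Pine: 21+13+18+13+25+22 = 112
Pine - Larch - Hollow - Juniper - Fenby - Ridge - Pine: 21+8+25+14+18+26 = 112
Pine - Larch - Hollow - Juniper - Ridge - Fenby - Pine: 21+8+25+19+18+8 = 99
… (46 more)
Pine - Juniper - Ridge - Larch - Hollow - Fenby - Pine: 22+19+5+8+11+8 = 73  ← best
The minimum is 73.
One optimal route: Pine → Juniper → Ridge → Larch → Hollow → Fenby → Pine (or its reverse).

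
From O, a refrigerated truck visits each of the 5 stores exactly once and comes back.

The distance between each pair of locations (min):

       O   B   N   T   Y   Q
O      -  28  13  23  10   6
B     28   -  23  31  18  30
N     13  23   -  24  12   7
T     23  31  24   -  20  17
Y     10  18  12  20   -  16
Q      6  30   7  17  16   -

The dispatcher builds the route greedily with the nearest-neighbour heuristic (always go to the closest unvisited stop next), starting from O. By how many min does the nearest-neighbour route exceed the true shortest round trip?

O: Q=6, Y=10, N=13, T=23, B=28 ⇒ Q
Q: N=7, Y=16, T=17, B=30 ⇒ N
N: Y=12, B=23, T=24 ⇒ Y
Y: B=18, T=20 ⇒ B
B: T=31 ⇒ T
NN route O → Q → N → Y → B → T → O costs 97.
Optimal: O → N → Q → T → B → Y → O costs 96 (by enumerating all 60 distinct tours).
Excess = 97 − 96 = 1.

1 min longer than the optimal tour.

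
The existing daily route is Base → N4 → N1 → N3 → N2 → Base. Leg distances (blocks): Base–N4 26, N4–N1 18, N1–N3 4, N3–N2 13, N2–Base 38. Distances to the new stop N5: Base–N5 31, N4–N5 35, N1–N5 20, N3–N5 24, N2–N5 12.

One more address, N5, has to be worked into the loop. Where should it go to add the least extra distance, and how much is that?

Minimum extra distance: 5 blocks, inserting N5 between N2 and Base.

Insertion cost between consecutive stops i–j is d(i,N5) + d(N5,j) − d(i,j):
  between Base and N4: 31 + 35 − 26 = 40
  between N4 and N1: 35 + 20 − 18 = 37
  between N1 and N3: 20 + 24 − 4 = 40
  between N3 and N2: 24 + 12 − 13 = 23
  between N2 and Base: 12 + 31 − 38 = 5
Cheapest insertion is between N2 and Base, adding 5.
New total = 99 + 5 = 104.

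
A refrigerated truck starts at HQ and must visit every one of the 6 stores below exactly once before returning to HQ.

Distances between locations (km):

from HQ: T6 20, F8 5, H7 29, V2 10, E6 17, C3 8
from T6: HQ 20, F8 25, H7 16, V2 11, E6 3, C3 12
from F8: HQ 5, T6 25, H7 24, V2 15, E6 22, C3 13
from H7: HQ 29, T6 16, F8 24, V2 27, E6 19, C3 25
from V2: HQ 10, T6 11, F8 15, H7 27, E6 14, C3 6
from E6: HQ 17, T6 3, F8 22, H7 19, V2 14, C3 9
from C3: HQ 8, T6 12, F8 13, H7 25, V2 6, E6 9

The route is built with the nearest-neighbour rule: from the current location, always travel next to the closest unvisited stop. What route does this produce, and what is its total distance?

Total distance 86 km via the nearest-neighbour route HQ → F8 → C3 → V2 → T6 → E6 → H7 → HQ.

At HQ the remaining stops are F8 5, C3 8, V2 10, E6 17, T6 20, H7 29; go to F8.
At F8 the remaining stops are C3 13, V2 15, E6 22, H7 24, T6 25; go to C3.
At C3 the remaining stops are V2 6, E6 9, T6 12, H7 25; go to V2.
At V2 the remaining stops are T6 11, E6 14, H7 27; go to T6.
At T6 the remaining stops are E6 3, H7 16; go to E6.
At E6 the remaining stops are H7 19; go to H7.
Return H7→HQ: 29.
Total = 5 + 13 + 6 + 11 + 3 + 19 + 29 = 86.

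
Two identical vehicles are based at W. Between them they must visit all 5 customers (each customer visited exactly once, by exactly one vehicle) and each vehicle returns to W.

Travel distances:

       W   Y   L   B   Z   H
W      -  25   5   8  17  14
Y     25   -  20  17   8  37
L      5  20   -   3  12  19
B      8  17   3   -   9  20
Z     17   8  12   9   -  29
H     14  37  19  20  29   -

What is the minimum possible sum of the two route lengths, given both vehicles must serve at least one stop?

Check every non-empty split of the stops between the two vehicles; for each half take its own optimal tour:
  {Y} + {L, B, Z, H}: 50 + 60 = 110
  {L} + {Y, B, Z, H}: 10 + 76 = 86
  {Y, L} + {B, Z, H}: 50 + 60 = 110
  {B} + {Y, L, Z, H}: 16 + 76 = 92
  {Y, B} + {L, Z, H}: 50 + 60 = 110
  {L, B} + {Y, Z, H}: 16 + 76 = 92
  … (15 splits in total)
  {Y, L, B, Z} + {H}: 50 + 28 = 78  ← best
Best: vehicle 1 W → Y → Z → B → L → W = 50; vehicle 2 W → H → W = 28; combined 78.

78 — the smallest possible combined total.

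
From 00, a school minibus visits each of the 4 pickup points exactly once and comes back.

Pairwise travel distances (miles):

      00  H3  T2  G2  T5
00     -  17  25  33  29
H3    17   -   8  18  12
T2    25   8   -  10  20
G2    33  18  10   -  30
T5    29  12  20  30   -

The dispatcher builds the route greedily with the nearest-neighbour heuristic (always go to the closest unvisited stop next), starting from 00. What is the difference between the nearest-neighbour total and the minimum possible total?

2 miles longer than the optimal tour.

00: H3=17, T2=25, T5=29, G2=33 ⇒ H3
H3: T2=8, T5=12, G2=18 ⇒ T2
T2: G2=10, T5=20 ⇒ G2
G2: T5=30 ⇒ T5
NN route 00 → H3 → T2 → G2 → T5 → 00 costs 94.
Optimal: 00 → H3 → T5 → T2 → G2 → 00 costs 92 (by enumerating all 12 distinct tours).
Excess = 94 − 92 = 2.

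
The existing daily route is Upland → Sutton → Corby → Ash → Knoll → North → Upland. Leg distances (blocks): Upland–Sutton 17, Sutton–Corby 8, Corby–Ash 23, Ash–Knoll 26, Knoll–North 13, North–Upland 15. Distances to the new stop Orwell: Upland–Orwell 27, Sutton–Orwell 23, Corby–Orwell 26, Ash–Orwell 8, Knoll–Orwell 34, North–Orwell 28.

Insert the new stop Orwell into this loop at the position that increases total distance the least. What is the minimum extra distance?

+11 blocks — insert Orwell between Corby and Ash.

Insertion cost between consecutive stops i–j is d(i,Orwell) + d(Orwell,j) − d(i,j):
  between Upland and Sutton: 27 + 23 − 17 = 33
  between Sutton and Corby: 23 + 26 − 8 = 41
  between Corby and Ash: 26 + 8 − 23 = 11
  between Ash and Knoll: 8 + 34 − 26 = 16
  between Knoll and North: 34 + 28 − 13 = 49
  between North and Upland: 28 + 27 − 15 = 40
Cheapest insertion is between Corby and Ash, adding 11.
New total = 102 + 11 = 113.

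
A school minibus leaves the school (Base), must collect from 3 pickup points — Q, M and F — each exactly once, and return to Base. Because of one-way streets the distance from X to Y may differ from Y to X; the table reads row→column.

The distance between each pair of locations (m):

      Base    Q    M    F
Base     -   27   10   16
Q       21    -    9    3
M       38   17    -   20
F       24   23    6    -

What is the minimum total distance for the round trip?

Base - Q - M - F - Base: 27+9+20+24 = 80
Base - Q - F - M - Base: 27+3+6+38 = 74
Base - M - Q - F - Base: 10+17+3+24 = 54
Base - M - F - Q - Base: 10+20+23+21 = 74
Base - F - Q - M - Base: 16+23+9+38 = 86
Base - F - M - Q - Base: 16+6+17+21 = 60
The minimum is 54.
One optimal route: Base → M → Q → F → Base.

Shortest round trip = 54 m.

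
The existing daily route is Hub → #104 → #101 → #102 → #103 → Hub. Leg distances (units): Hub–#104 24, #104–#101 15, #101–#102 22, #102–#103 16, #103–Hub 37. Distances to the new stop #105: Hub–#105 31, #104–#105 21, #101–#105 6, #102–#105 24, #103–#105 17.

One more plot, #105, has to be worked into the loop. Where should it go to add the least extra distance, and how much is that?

+8 — insert #105 between #101 and #102.

Insertion cost between consecutive stops i–j is d(i,#105) + d(#105,j) − d(i,j):
  between Hub and #104: 31 + 21 − 24 = 28
  between #104 and #101: 21 + 6 − 15 = 12
  between #101 and #102: 6 + 24 − 22 = 8
  between #102 and #103: 24 + 17 − 16 = 25
  between #103 and Hub: 17 + 31 − 37 = 11
Cheapest insertion is between #101 and #102, adding 8.
New total = 114 + 8 = 122.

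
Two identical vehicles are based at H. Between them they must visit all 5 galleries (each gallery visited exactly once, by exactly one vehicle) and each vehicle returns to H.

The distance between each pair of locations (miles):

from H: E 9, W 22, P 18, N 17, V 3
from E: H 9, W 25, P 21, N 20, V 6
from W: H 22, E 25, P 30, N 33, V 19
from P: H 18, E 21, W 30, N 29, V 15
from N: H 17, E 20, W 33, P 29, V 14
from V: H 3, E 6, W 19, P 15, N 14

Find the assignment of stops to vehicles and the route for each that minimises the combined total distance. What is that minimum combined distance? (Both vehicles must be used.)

Try each way of splitting the stops between the two vehicles (each non-empty) and, for each split, find the best tour for each vehicle:
  {E} + {W, P, N, V}: 18 + 98 = 116
  {W} + {E, P, N, V}: 44 + 76 = 120
  {E, W} + {P, N, V}: 56 + 64 = 120
  {P} + {E, W, N, V}: 36 + 84 = 120
  {E, P} + {W, N, V}: 48 + 72 = 120
  {W, P} + {E, N, V}: 70 + 46 = 116
  … (15 splits in total)
Best: vehicle 1 H → E → H = 18; vehicle 2 H → W → P → N → V → H = 98; combined 116.

116 miles — the smallest possible combined total.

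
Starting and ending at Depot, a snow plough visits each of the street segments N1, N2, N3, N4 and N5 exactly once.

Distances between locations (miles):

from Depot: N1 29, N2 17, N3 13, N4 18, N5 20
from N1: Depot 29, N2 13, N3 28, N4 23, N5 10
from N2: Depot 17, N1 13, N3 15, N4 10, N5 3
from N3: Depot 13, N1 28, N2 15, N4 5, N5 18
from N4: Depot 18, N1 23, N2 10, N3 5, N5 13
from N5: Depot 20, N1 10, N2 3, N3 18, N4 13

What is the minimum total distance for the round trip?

With 5 stops there are 5!/2 = 60 distinct round trips (a route and its reverse cost the same).
Depot→N1→N2→N3→N4→N5→Depot: 29+13+15+5+13+20 = 95
Depot→N1→N2→N3→N5→N4→Depot: 29+13+15+18+13+18 = 106
Depot→N1→N2→N4→N3→N5→Depot: 29+13+10+5+18+20 = 95
Depot→N1→N2→N4→N5→N3→Depot: 29+13+10+13+18+13 = 96
Depot→N1→N2→N5→N3→N4→Depot: 29+13+3+18+5+18 = 86
Depot→N1→N2→N5→N4→N3→Depot: 29+13+3+13+5+13 = 76
Depot→N1→N3→N2→N4→N5→Depot: 29+28+15+10+13+20 = 115
Depot→N1→N3→N2→N5→N4→Depot: 29+28+15+3+13+18 = 106
Depot→N1→N3→N4→N2→N5→Depot: 29+28+5+10+3+20 = 95
Depot→N1→N3→N4→N5→N2→Depot: 29+28+5+13+3+17 = 95
Depot→N1→N3→N5→N2→N4→Depot: 29+28+18+3+10+18 = 106
Depot→N1→N3→N5→N4→N2→Depot: 29+28+18+13+10+17 = 115
Depot→N1→N4→N2→N3→N5→Depot: 29+23+10+15+18+20 = 115
Depot→N1→N4→N2→N5→N3→Depot: 29+23+10+3+18+13 = 96
… (46 more)
Depot→N1→N5→N2→N4→N3→Depot: 29+10+3+10+5+13 = 70  ← best
The minimum is 70.
One optimal route: Depot → N1 → N5 → N2 → N4 → N3 → Depot (or its reverse).

Shortest round trip = 70 miles.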